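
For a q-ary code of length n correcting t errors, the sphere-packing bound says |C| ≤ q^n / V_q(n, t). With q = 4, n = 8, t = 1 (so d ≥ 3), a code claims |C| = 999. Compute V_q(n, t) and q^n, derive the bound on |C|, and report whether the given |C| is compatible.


V_q(n, t) = 25, q^n = 65536, Hamming bound = 2621, |C| = 999 ≤ bound (satisfied).

Step 1: Compute V_q(n, t) = Σ_{j=0}^1 C(n, j) (q−1)^j.
  j = 0: C(8,0)·(3)^0 = 1·1 = 1.
  j = 1: C(8,1)·(3)^1 = 8·3 = 24.
  V_q(n, t) = 1 + 24 = 25.
Step 2: q^n = 4^8 = 65536.
Step 3: Hamming bound ⌊q^n / V_q(n,t)⌋ = ⌊65536/25⌋ = 2621.
Step 4: Compare |C| = 999 to 2621: satisfied.
The claimed |C| lies below the Hamming bound.


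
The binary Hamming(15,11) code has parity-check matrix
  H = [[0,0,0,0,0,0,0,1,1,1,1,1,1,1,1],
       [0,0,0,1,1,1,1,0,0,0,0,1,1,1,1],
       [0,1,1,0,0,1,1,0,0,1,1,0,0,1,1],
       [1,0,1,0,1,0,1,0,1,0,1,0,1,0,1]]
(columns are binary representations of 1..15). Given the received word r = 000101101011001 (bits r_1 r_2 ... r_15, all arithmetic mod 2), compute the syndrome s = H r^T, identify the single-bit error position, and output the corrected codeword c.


s = (0, 1, 0, 0)^T, error position = 4, corrected codeword c = 000001101011001

Compute s = H r^T mod 2 one row at a time:
  s_1 = 0 + 1 + 0 + 1 + 1 + 0 + 0 + 1 = 4 ≡ 0 (mod 2).
  s_2 = 1 + 0 + 1 + 1 + 1 + 0 + 0 + 1 = 5 ≡ 1 (mod 2).
  s_3 = 0 + 0 + 1 + 1 + 0 + 1 + 0 + 1 = 4 ≡ 0 (mod 2).
  s_4 = 0 + 0 + 0 + 1 + 1 + 1 + 0 + 1 = 4 ≡ 0 (mod 2).
s = (0, 1, 0, 0)^T — this equals column 4 of H (binary 0100), so error is at position 4.
Correct: flip bit 4 of r = 000101101011001 to get c = 000001101011001.


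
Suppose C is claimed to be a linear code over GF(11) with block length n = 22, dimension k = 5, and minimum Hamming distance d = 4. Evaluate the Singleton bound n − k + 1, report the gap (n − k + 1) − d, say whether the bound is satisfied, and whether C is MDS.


Singleton RHS = n − k + 1 = 18, slack = 14, bound satisfied, not MDS.

Singleton bound: d ≤ n − k + 1.
Here n = 22, k = 5, so n − k + 1 = 18.
Given d = 4, check d ≤ 18: YES.
Slack = (n − k + 1) − d = 14.
The code is NOT MDS (slack = 14 > 0).
Description: the claimed parameters are [22, 5, 4]_11; such a code would be non-MDS.


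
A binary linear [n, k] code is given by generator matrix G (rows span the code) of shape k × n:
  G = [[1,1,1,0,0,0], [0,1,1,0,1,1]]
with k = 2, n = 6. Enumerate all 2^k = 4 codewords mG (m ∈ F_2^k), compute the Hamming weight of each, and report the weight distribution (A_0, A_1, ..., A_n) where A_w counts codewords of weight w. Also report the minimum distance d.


Weight distribution: A_0 = 1, A_3 = 2, A_4 = 1. Minimum distance d = 3.

Enumerate all 2^2 = 4 messages m ∈ F_2^2.
For each, compute codeword c = mG in F_2^6, then tally its weight.
  m = 00 → c = 000000, weight = 0.
  m = 10 → c = 111000, weight = 3.
  m = 01 → c = 011011, weight = 4.
  m = 11 → c = 100011, weight = 3.
Tally weights:
  weight 0: 1 codewords.
  weight 3: 2 codewords.
  weight 4: 1 codewords.
Minimum distance d = smallest w > 0 with A_w > 0 = 3.
Sanity: Σ A_w = 4 = 2^2 = 4 ✓.


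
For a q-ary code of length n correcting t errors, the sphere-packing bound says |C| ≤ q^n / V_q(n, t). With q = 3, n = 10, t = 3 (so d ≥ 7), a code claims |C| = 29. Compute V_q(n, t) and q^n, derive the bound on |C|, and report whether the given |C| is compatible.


V_q(n, t) = 1161, q^n = 59049, Hamming bound = 50, |C| = 29 ≤ bound (satisfied).

Step 1: Compute V_q(n, t) = Σ_{j=0}^3 C(n, j) (q−1)^j.
  j = 0: C(10,0)·(2)^0 = 1·1 = 1.
  j = 1: C(10,1)·(2)^1 = 10·2 = 20.
  j = 2: C(10,2)·(2)^2 = 45·4 = 180.
  j = 3: C(10,3)·(2)^3 = 120·8 = 960.
  V_q(n, t) = 1 + 20 + 180 + 960 = 1161.
Step 2: q^n = 3^10 = 59049.
Step 3: Hamming bound ⌊q^n / V_q(n,t)⌋ = ⌊59049/1161⌋ = 50.
Step 4: Compare |C| = 29 to 50: satisfied.
The claimed |C| lies below the Hamming bound.


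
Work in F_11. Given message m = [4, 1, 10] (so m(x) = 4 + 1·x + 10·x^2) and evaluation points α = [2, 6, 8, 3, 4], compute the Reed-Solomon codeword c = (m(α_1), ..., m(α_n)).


c = [2, 7, 3, 9, 3]

Message polynomial: m(x) = 4 + 1·x + 10·x^2 (mod 11).
For each evaluation point α_i, compute m(α_i) mod 11:
  α_1 = 2: Horner steps 10 → 10 → 2, so m(2) = 2.
  α_2 = 6: Horner steps 10 → 6 → 7, so m(6) = 7.
  α_3 = 8: Horner steps 10 → 4 → 3, so m(8) = 3.
  α_4 = 3: Horner steps 10 → 9 → 9, so m(3) = 9.
  α_5 = 4: Horner steps 10 → 8 → 3, so m(4) = 3.
Codeword c = [2, 7, 3, 9, 3] ∈ F_11^5.


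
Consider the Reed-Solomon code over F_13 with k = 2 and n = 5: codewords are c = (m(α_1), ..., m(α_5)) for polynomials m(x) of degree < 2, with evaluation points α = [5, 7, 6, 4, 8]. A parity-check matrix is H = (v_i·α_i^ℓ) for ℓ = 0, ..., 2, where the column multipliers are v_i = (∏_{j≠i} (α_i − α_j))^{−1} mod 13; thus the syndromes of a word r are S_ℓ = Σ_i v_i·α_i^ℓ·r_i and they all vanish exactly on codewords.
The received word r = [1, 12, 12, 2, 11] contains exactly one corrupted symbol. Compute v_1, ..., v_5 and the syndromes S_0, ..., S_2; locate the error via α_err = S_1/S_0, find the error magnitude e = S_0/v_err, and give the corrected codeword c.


S = (3, 5, 4), error at position 3, error magnitude e = 12, c = [1, 12, 0, 2, 11].

Step 1: column multipliers v_i = (∏_{j≠i}(α_i − α_j))^{−1} mod 13.
  i = 1 (α = 5): (5−7)(5−6)(5−4)(5−8) = (−2)·(−1)·1·(−3) = −6 ≡ 7, so v_1 = 7^{−1} = 2 (mod 13).
  i = 2 (α = 7): (7−5)(7−6)(7−4)(7−8) = 2·1·3·(−1) = −6 ≡ 7, so v_2 = 7^{−1} = 2 (mod 13).
  i = 3 (α = 6): (6−5)(6−7)(6−4)(6−8) = 1·(−1)·2·(−2) = 4 ≡ 4, so v_3 = 4^{−1} = 10 (mod 13).
  i = 4 (α = 4): (4−5)(4−7)(4−6)(4−8) = (−1)·(−3)·(−2)·(−4) = 24 ≡ 11, so v_4 = 11^{−1} = 6 (mod 13).
  i = 5 (α = 8): (8−5)(8−7)(8−6)(8−4) = 3·1·2·4 = 24 ≡ 11, so v_5 = 11^{−1} = 6 (mod 13).
  v = [2, 2, 10, 6, 6].
Step 2: syndromes of r = [1, 12, 12, 2, 11] (all sums mod 13).
  S_0 = Σ v_i r_i = 2·1 + 2·12 + 10·12 + 6·2 + 6·11 = 224 ≡ 3.
  S_1 = Σ v_i α_i r_i = 2·5·1 + 2·7·12 + 10·6·12 + 6·4·2 + 6·8·11 = 1474 ≡ 5.
  α_i^2 mod 13 = [12, 10, 10, 3, 12].
  S_2 = Σ v_i α_i^2 r_i = 2·12·1 + 2·10·12 + 10·10·12 + 6·3·2 + 6·12·11 = 2292 ≡ 4.
  S = (3, 5, 4) ≠ 0, so r is not a codeword (an error is present).
Step 3: locate the error. For a single error e at position i, S_ℓ = v_i·e·α_i^ℓ, so α_err = S_1/S_0.
  S_0^{−1} = 3^{−1} = 9 (mod 13), so α_err = 5·9 = 45 ≡ 6 = α_3. Error position i = 3.
  Consistency check: S_2/S_1 = 4·8 = 32 ≡ 6 = α_err ✓ (single-error assumption holds).
Step 4: error magnitude e = S_0/v_3 = S_0·∏_{j≠3}(α_3 − α_j) = 3·4 = 12 ≡ 12 (mod 13).
Step 5: correct position 3: c_3 = r_3 − e = 12 − 12 ≡ 0 (mod 13). Hence c = [1, 12, 0, 2, 11].
  Check: interpolating c through the α_i gives m(x) = 6 + 12·x (degree < 2) with m(α_i) = c_i for every i, so c is indeed a codeword.


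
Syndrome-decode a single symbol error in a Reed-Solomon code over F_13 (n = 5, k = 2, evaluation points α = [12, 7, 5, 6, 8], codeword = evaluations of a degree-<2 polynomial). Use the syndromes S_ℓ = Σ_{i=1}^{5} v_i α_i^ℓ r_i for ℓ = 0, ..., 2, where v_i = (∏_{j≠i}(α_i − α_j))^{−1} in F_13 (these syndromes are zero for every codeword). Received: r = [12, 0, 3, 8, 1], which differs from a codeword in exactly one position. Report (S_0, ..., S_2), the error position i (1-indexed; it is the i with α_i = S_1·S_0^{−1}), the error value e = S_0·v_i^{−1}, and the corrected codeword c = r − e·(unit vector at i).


S = (11, 10, 2), error at position 5, error magnitude e = 9, c = [12, 0, 3, 8, 5].

Step 1: column multipliers v_i = (∏_{j≠i}(α_i − α_j))^{−1} mod 13.
  i = 1 (α = 12): (12−7)(12−5)(12−6)(12−8) = 5·7·6·4 = 840 ≡ 8, so v_1 = 8^{−1} = 5 (mod 13).
  i = 2 (α = 7): (7−12)(7−5)(7−6)(7−8) = (−5)·2·1·(−1) = 10 ≡ 10, so v_2 = 10^{−1} = 4 (mod 13).
  i = 3 (α = 5): (5−12)(5−7)(5−6)(5−8) = (−7)·(−2)·(−1)·(−3) = 42 ≡ 3, so v_3 = 3^{−1} = 9 (mod 13).
  i = 4 (α = 6): (6−12)(6−7)(6−5)(6−8) = (−6)·(−1)·1·(−2) = −12 ≡ 1, so v_4 = 1^{−1} = 1 (mod 13).
  i = 5 (α = 8): (8−12)(8−7)(8−5)(8−6) = (−4)·1·3·2 = −24 ≡ 2, so v_5 = 2^{−1} = 7 (mod 13).
  v = [5, 4, 9, 1, 7].
Step 2: syndromes of r = [12, 0, 3, 8, 1] (all sums mod 13).
  S_0 = Σ v_i r_i = 5·12 + 4·0 + 9·3 + 1·8 + 7·1 = 102 ≡ 11.
  S_1 = Σ v_i α_i r_i = 5·12·12 + 4·7·0 + 9·5·3 + 1·6·8 + 7·8·1 = 959 ≡ 10.
  α_i^2 mod 13 = [1, 10, 12, 10, 12].
  S_2 = Σ v_i α_i^2 r_i = 5·1·12 + 4·10·0 + 9·12·3 + 1·10·8 + 7·12·1 = 548 ≡ 2.
  S = (11, 10, 2) ≠ 0, so r is not a codeword (an error is present).
Step 3: locate the error. For a single error e at position i, S_ℓ = v_i·e·α_i^ℓ, so α_err = S_1/S_0.
  S_0^{−1} = 11^{−1} = 6 (mod 13), so α_err = 10·6 = 60 ≡ 8 = α_5. Error position i = 5.
  Consistency check: S_2/S_1 = 2·4 = 8 ≡ 8 = α_err ✓ (single-error assumption holds).
Step 4: error magnitude e = S_0/v_5 = S_0·∏_{j≠5}(α_5 − α_j) = 11·2 = 22 ≡ 9 (mod 13).
Step 5: correct position 5: c_5 = r_5 − e = 1 − 9 ≡ 5 (mod 13). Hence c = [12, 0, 3, 8, 5].
  Check: interpolating c through the α_i gives m(x) = 4 + 5·x (degree < 2) with m(α_i) = c_i for every i, so c is indeed a codeword.


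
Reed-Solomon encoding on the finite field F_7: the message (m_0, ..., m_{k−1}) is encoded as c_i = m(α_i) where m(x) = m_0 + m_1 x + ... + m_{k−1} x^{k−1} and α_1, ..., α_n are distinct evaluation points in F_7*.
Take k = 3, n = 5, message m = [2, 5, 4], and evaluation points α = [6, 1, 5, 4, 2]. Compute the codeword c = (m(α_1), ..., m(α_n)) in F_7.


c = [1, 4, 1, 2, 0]

Message polynomial: m(x) = 2 + 5·x + 4·x^2 (mod 7).
For each evaluation point α_i, compute m(α_i) mod 7:
  α_1 = 6: Horner steps 4 → 1 → 1, so m(6) = 1.
  α_2 = 1: Horner steps 4 → 2 → 4, so m(1) = 4.
  α_3 = 5: Horner steps 4 → 4 → 1, so m(5) = 1.
  α_4 = 4: Horner steps 4 → 0 → 2, so m(4) = 2.
  α_5 = 2: Horner steps 4 → 6 → 0, so m(2) = 0.
Codeword c = [1, 4, 1, 2, 0] ∈ F_7^5.


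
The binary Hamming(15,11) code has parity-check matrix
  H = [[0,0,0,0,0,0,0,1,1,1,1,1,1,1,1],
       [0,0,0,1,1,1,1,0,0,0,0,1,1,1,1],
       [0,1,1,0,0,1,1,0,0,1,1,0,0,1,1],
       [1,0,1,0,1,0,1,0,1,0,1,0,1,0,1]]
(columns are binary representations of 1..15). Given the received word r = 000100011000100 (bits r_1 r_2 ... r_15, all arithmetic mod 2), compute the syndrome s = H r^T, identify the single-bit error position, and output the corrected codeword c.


s = (1, 0, 0, 0)^T, error position = 8, corrected codeword c = 000100001000100

Compute s = H r^T mod 2 one row at a time:
  s_1 = 1 + 1 + 0 + 0 + 0 + 1 + 0 + 0 = 3 ≡ 1 (mod 2).
  s_2 = 1 + 0 + 0 + 0 + 0 + 1 + 0 + 0 = 2 ≡ 0 (mod 2).
  s_3 = 0 + 0 + 0 + 0 + 0 + 0 + 0 + 0 = 0 ≡ 0 (mod 2).
  s_4 = 0 + 0 + 0 + 0 + 1 + 0 + 1 + 0 = 2 ≡ 0 (mod 2).
s = (1, 0, 0, 0)^T — this equals column 8 of H (binary 1000), so error is at position 8.
Correct: flip bit 8 of r = 000100011000100 to get c = 000100001000100.


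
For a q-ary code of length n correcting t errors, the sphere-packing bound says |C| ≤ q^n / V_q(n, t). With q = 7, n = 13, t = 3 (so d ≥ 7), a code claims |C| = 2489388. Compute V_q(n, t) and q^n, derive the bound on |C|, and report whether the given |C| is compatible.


V_q(n, t) = 64663, q^n = 96889010407, Hamming bound = 1498368, |C| = 2489388 > bound (violated).

Step 1: Compute V_q(n, t) = Σ_{j=0}^3 C(n, j) (q−1)^j.
  j = 0: C(13,0)·(6)^0 = 1·1 = 1.
  j = 1: C(13,1)·(6)^1 = 13·6 = 78.
  j = 2: C(13,2)·(6)^2 = 78·36 = 2808.
  j = 3: C(13,3)·(6)^3 = 286·216 = 61776.
  V_q(n, t) = 1 + 78 + 2808 + 61776 = 64663.
Step 2: q^n = 7^13 = 96889010407.
Step 3: Hamming bound ⌊q^n / V_q(n,t)⌋ = ⌊96889010407/64663⌋ = 1498368.
Step 4: Compare |C| = 2489388 to 1498368: violated.
The claimed |C| lies above the Hamming bound, so no 7-ary code of length 13 with d ≥ 7 can have 2489388 codewords.


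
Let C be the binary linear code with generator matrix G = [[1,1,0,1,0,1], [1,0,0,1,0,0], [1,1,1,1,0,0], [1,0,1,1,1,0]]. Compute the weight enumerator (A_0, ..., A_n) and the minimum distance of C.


Weight distribution: A_0 = 1, A_2 = 7, A_4 = 7, A_6 = 1. Minimum distance d = 2.

Enumerate all 2^4 = 16 messages m ∈ F_2^4.
For each, compute codeword c = mG in F_2^6, then tally its weight.
  m = 0000 → c = 000000, weight = 0.
  m = 1000 → c = 110101, weight = 4.
  m = 0100 → c = 100100, weight = 2.
  m = 1100 → c = 010001, weight = 2.
  m = 0010 → c = 111100, weight = 4.
  m = 1010 → c = 001001, weight = 2.
  m = 0110 → c = 011000, weight = 2.
  m = 1110 → c = 101101, weight = 4.
  m = 0001 → c = 101110, weight = 4.
  m = 1001 → c = 011011, weight = 4.
  m = 0101 → c = 001010, weight = 2.
  m = 1101 → c = 111111, weight = 6.
  m = 0011 → c = 010010, weight = 2.
  m = 1011 → c = 100111, weight = 4.
  m = 0111 → c = 110110, weight = 4.
  m = 1111 → c = 000011, weight = 2.
Tally weights:
  weight 0: 1 codewords.
  weight 2: 7 codewords.
  weight 4: 7 codewords.
  weight 6: 1 codewords.
Minimum distance d = smallest w > 0 with A_w > 0 = 2.
Sanity: Σ A_w = 16 = 2^4 = 16 ✓.


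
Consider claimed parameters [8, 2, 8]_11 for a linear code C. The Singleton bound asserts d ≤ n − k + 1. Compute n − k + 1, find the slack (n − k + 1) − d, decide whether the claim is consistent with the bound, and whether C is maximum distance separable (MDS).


Singleton RHS = n − k + 1 = 7, slack = -1, bound violated (no such code; not MDS).

Singleton bound: d ≤ n − k + 1.
Here n = 8, k = 2, so n − k + 1 = 7.
Given d = 8, check d ≤ 7: NO.
Slack = (n − k + 1) − d = -1.
The slack is negative: d = 8 exceeds n − k + 1 = 7 by 1, so the Singleton bound is violated and no linear [8, 2, 8]_11 code can exist. In particular it is not MDS (MDS requires d = n − k + 1 exactly).
Description: the claimed parameters are [8, 2, 8]_11; such a code would be impossible (violates the Singleton bound).


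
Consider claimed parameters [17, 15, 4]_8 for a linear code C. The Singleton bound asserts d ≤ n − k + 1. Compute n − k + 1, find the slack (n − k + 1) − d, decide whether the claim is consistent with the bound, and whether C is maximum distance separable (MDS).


Singleton RHS = n − k + 1 = 3, slack = -1, bound violated (no such code; not MDS).

Singleton bound: d ≤ n − k + 1.
Here n = 17, k = 15, so n − k + 1 = 3.
Given d = 4, check d ≤ 3: NO.
Slack = (n − k + 1) − d = -1.
The slack is negative: d = 4 exceeds n − k + 1 = 3 by 1, so the Singleton bound is violated and no linear [17, 15, 4]_8 code can exist. In particular it is not MDS (MDS requires d = n − k + 1 exactly).
Description: the claimed parameters are [17, 15, 4]_8; such a code would be impossible (violates the Singleton bound).


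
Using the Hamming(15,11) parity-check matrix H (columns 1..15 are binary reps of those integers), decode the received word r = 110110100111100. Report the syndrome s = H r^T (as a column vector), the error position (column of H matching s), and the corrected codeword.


s = (0, 1, 0, 1)^T, error position = 5, corrected codeword c = 110100100111100

Compute s = H r^T mod 2 one row at a time:
  s_1 = 0 + 0 + 1 + 1 + 1 + 1 + 0 + 0 = 4 ≡ 0 (mod 2).
  s_2 = 1 + 1 + 0 + 1 + 1 + 1 + 0 + 0 = 5 ≡ 1 (mod 2).
  s_3 = 1 + 0 + 0 + 1 + 1 + 1 + 0 + 0 = 4 ≡ 0 (mod 2).
  s_4 = 1 + 0 + 1 + 1 + 0 + 1 + 1 + 0 = 5 ≡ 1 (mod 2).
s = (0, 1, 0, 1)^T — this equals column 5 of H (binary 0101), so error is at position 5.
Correct: flip bit 5 of r = 110110100111100 to get c = 110100100111100.


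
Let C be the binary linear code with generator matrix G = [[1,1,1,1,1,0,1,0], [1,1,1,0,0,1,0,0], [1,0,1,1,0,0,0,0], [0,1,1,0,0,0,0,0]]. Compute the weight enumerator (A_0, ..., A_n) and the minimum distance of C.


Weight distribution: A_0 = 1, A_2 = 2, A_3 = 6, A_4 = 3, A_5 = 2, A_6 = 2. Minimum distance d = 2.

Enumerate all 2^4 = 16 messages m ∈ F_2^4.
For each, compute codeword c = mG in F_2^8, then tally its weight.
  m = 0000 → c = 00000000, weight = 0.
  m = 1000 → c = 11111010, weight = 6.
  m = 0100 → c = 11100100, weight = 4.
  m = 1100 → c = 00011110, weight = 4.
  m = 0010 → c = 10110000, weight = 3.
  m = 1010 → c = 01001010, weight = 3.
  m = 0110 → c = 01010100, weight = 3.
  m = 1110 → c = 10101110, weight = 5.
  m = 0001 → c = 01100000, weight = 2.
  m = 1001 → c = 10011010, weight = 4.
  m = 0101 → c = 10000100, weight = 2.
  m = 1101 → c = 01111110, weight = 6.
  m = 0011 → c = 11010000, weight = 3.
  m = 1011 → c = 00101010, weight = 3.
  m = 0111 → c = 00110100, weight = 3.
  m = 1111 → c = 11001110, weight = 5.
Tally weights:
  weight 0: 1 codewords.
  weight 2: 2 codewords.
  weight 3: 6 codewords.
  weight 4: 3 codewords.
  weight 5: 2 codewords.
  weight 6: 2 codewords.
Minimum distance d = smallest w > 0 with A_w > 0 = 2.
Sanity: Σ A_w = 16 = 2^4 = 16 ✓.


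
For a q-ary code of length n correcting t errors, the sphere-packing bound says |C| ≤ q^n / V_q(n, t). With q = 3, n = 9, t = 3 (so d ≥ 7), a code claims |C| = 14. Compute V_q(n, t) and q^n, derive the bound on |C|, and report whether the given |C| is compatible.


V_q(n, t) = 835, q^n = 19683, Hamming bound = 23, |C| = 14 ≤ bound (satisfied).

Step 1: Compute V_q(n, t) = Σ_{j=0}^3 C(n, j) (q−1)^j.
  j = 0: C(9,0)·(2)^0 = 1·1 = 1.
  j = 1: C(9,1)·(2)^1 = 9·2 = 18.
  j = 2: C(9,2)·(2)^2 = 36·4 = 144.
  j = 3: C(9,3)·(2)^3 = 84·8 = 672.
  V_q(n, t) = 1 + 18 + 144 + 672 = 835.
Step 2: q^n = 3^9 = 19683.
Step 3: Hamming bound ⌊q^n / V_q(n,t)⌋ = ⌊19683/835⌋ = 23.
Step 4: Compare |C| = 14 to 23: satisfied.
The claimed |C| lies below the Hamming bound.


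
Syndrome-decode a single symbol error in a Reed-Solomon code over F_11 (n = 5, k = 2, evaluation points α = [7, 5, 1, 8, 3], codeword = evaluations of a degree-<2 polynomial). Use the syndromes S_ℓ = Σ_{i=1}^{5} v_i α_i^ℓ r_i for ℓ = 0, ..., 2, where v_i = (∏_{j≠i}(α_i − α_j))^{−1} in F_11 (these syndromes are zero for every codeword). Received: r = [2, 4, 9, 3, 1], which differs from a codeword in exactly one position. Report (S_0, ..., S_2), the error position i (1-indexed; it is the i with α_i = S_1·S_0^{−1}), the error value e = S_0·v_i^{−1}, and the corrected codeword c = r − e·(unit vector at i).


S = (4, 6, 9), error at position 1, error magnitude e = 6, c = [7, 4, 9, 3, 1].

Step 1: column multipliers v_i = (∏_{j≠i}(α_i − α_j))^{−1} mod 11.
  i = 1 (α = 7): (7−5)(7−1)(7−8)(7−3) = 2·6·(−1)·4 = −48 ≡ 7, so v_1 = 7^{−1} = 8 (mod 11).
  i = 2 (α = 5): (5−7)(5−1)(5−8)(5−3) = (−2)·4·(−3)·2 = 48 ≡ 4, so v_2 = 4^{−1} = 3 (mod 11).
  i = 3 (α = 1): (1−7)(1−5)(1−8)(1−3) = (−6)·(−4)·(−7)·(−2) = 336 ≡ 6, so v_3 = 6^{−1} = 2 (mod 11).
  i = 4 (α = 8): (8−7)(8−5)(8−1)(8−3) = 1·3·7·5 = 105 ≡ 6, so v_4 = 6^{−1} = 2 (mod 11).
  i = 5 (α = 3): (3−7)(3−5)(3−1)(3−8) = (−4)·(−2)·2·(−5) = −80 ≡ 8, so v_5 = 8^{−1} = 7 (mod 11).
  v = [8, 3, 2, 2, 7].
Step 2: syndromes of r = [2, 4, 9, 3, 1] (all sums mod 11).
  S_0 = Σ v_i r_i = 8·2 + 3·4 + 2·9 + 2·3 + 7·1 = 59 ≡ 4.
  S_1 = Σ v_i α_i r_i = 8·7·2 + 3·5·4 + 2·1·9 + 2·8·3 + 7·3·1 = 259 ≡ 6.
  α_i^2 mod 11 = [5, 3, 1, 9, 9].
  S_2 = Σ v_i α_i^2 r_i = 8·5·2 + 3·3·4 + 2·1·9 + 2·9·3 + 7·9·1 = 251 ≡ 9.
  S = (4, 6, 9) ≠ 0, so r is not a codeword (an error is present).
Step 3: locate the error. For a single error e at position i, S_ℓ = v_i·e·α_i^ℓ, so α_err = S_1/S_0.
  S_0^{−1} = 4^{−1} = 3 (mod 11), so α_err = 6·3 = 18 ≡ 7 = α_1. Error position i = 1.
  Consistency check: S_2/S_1 = 9·2 = 18 ≡ 7 = α_err ✓ (single-error assumption holds).
Step 4: error magnitude e = S_0/v_1 = S_0·∏_{j≠1}(α_1 − α_j) = 4·7 = 28 ≡ 6 (mod 11).
Step 5: correct position 1: c_1 = r_1 − e = 2 − 6 ≡ 7 (mod 11). Hence c = [7, 4, 9, 3, 1].
  Check: interpolating c through the α_i gives m(x) = 2 + 7·x (degree < 2) with m(α_i) = c_i for every i, so c is indeed a codeword.


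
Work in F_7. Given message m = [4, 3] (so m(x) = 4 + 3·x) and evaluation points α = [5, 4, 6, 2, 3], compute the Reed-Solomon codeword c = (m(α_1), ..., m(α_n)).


c = [5, 2, 1, 3, 6]

Message polynomial: m(x) = 4 + 3·x (mod 7).
For each evaluation point α_i, compute m(α_i) mod 7:
  α_1 = 5: Horner steps 3 → 5, so m(5) = 5.
  α_2 = 4: Horner steps 3 → 2, so m(4) = 2.
  α_3 = 6: Horner steps 3 → 1, so m(6) = 1.
  α_4 = 2: Horner steps 3 → 3, so m(2) = 3.
  α_5 = 3: Horner steps 3 → 6, so m(3) = 6.
Codeword c = [5, 2, 1, 3, 6] ∈ F_7^5.


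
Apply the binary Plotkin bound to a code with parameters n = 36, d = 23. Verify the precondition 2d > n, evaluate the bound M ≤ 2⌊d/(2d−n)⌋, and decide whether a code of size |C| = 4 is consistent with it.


Plotkin bound M ≤ 4; given |C| = 4 ≤ bound (satisfied).

Check applicability: 2d = 46, n = 36.
2d − n = 10 > 0, so Plotkin applies.
Compute d/(2d−n) = 23/10 ≈ 2.3000.
⌊d/(2d−n)⌋ = 2.
Plotkin bound: M ≤ 2·2 = 4.
Given |C| = 4, check: satisfied.
This |C| is at the Plotkin bound.


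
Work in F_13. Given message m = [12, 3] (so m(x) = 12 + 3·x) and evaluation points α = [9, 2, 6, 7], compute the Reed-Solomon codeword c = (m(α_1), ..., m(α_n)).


c = [0, 5, 4, 7]

Message polynomial: m(x) = 12 + 3·x (mod 13).
For each evaluation point α_i, compute m(α_i) mod 13:
  α_1 = 9: Horner steps 3 → 0, so m(9) = 0.
  α_2 = 2: Horner steps 3 → 5, so m(2) = 5.
  α_3 = 6: Horner steps 3 → 4, so m(6) = 4.
  α_4 = 7: Horner steps 3 → 7, so m(7) = 7.
Codeword c = [0, 5, 4, 7] ∈ F_13^4.


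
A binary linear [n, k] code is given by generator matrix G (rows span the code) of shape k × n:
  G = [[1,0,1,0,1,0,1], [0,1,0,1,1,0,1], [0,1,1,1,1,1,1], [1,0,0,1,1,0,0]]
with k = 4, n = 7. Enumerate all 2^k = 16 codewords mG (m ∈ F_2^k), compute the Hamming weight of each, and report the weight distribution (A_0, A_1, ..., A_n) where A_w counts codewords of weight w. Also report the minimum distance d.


Weight distribution: A_0 = 1, A_2 = 1, A_3 = 6, A_4 = 5, A_5 = 2, A_6 = 1. Minimum distance d = 2.

Enumerate all 2^4 = 16 messages m ∈ F_2^4.
For each, compute codeword c = mG in F_2^7, then tally its weight.
  m = 0000 → c = 0000000, weight = 0.
  m = 1000 → c = 1010101, weight = 4.
  m = 0100 → c = 0101101, weight = 4.
  m = 1100 → c = 1111000, weight = 4.
  m = 0010 → c = 0111111, weight = 6.
  m = 1010 → c = 1101010, weight = 4.
  m = 0110 → c = 0010010, weight = 2.
  m = 1110 → c = 1000111, weight = 4.
  m = 0001 → c = 1001100, weight = 3.
  m = 1001 → c = 0011001, weight = 3.
  m = 0101 → c = 1100001, weight = 3.
  m = 1101 → c = 0110100, weight = 3.
  m = 0011 → c = 1110011, weight = 5.
  m = 1011 → c = 0100110, weight = 3.
  m = 0111 → c = 1011110, weight = 5.
  m = 1111 → c = 0001011, weight = 3.
Tally weights:
  weight 0: 1 codewords.
  weight 2: 1 codewords.
  weight 3: 6 codewords.
  weight 4: 5 codewords.
  weight 5: 2 codewords.
  weight 6: 1 codewords.
Minimum distance d = smallest w > 0 with A_w > 0 = 2.
Sanity: Σ A_w = 16 = 2^4 = 16 ✓.


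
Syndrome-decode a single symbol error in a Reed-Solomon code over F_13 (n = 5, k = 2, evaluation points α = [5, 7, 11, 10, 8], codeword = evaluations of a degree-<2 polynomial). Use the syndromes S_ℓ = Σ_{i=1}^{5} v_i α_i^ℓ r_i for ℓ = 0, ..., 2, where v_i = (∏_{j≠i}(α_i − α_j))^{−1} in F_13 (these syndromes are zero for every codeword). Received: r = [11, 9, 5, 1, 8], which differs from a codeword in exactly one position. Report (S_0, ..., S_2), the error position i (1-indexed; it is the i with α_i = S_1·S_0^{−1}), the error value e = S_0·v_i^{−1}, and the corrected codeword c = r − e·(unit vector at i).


S = (11, 6, 8), error at position 4, error magnitude e = 8, c = [11, 9, 5, 6, 8].

Step 1: column multipliers v_i = (∏_{j≠i}(α_i − α_j))^{−1} mod 13.
  i = 1 (α = 5): (5−7)(5−11)(5−10)(5−8) = (−2)·(−6)·(−5)·(−3) = 180 ≡ 11, so v_1 = 11^{−1} = 6 (mod 13).
  i = 2 (α = 7): (7−5)(7−11)(7−10)(7−8) = 2·(−4)·(−3)·(−1) = −24 ≡ 2, so v_2 = 2^{−1} = 7 (mod 13).
  i = 3 (α = 11): (11−5)(11−7)(11−10)(11−8) = 6·4·1·3 = 72 ≡ 7, so v_3 = 7^{−1} = 2 (mod 13).
  i = 4 (α = 10): (10−5)(10−7)(10−11)(10−8) = 5·3·(−1)·2 = −30 ≡ 9, so v_4 = 9^{−1} = 3 (mod 13).
  i = 5 (α = 8): (8−5)(8−7)(8−11)(8−10) = 3·1·(−3)·(−2) = 18 ≡ 5, so v_5 = 5^{−1} = 8 (mod 13).
  v = [6, 7, 2, 3, 8].
Step 2: syndromes of r = [11, 9, 5, 1, 8] (all sums mod 13).
  S_0 = Σ v_i r_i = 6·11 + 7·9 + 2·5 + 3·1 + 8·8 = 206 ≡ 11.
  S_1 = Σ v_i α_i r_i = 6·5·11 + 7·7·9 + 2·11·5 + 3·10·1 + 8·8·8 = 1423 ≡ 6.
  α_i^2 mod 13 = [12, 10, 4, 9, 12].
  S_2 = Σ v_i α_i^2 r_i = 6·12·11 + 7·10·9 + 2·4·5 + 3·9·1 + 8·12·8 = 2257 ≡ 8.
  S = (11, 6, 8) ≠ 0, so r is not a codeword (an error is present).
Step 3: locate the error. For a single error e at position i, S_ℓ = v_i·e·α_i^ℓ, so α_err = S_1/S_0.
  S_0^{−1} = 11^{−1} = 6 (mod 13), so α_err = 6·6 = 36 ≡ 10 = α_4. Error position i = 4.
  Consistency check: S_2/S_1 = 8·11 = 88 ≡ 10 = α_err ✓ (single-error assumption holds).
Step 4: error magnitude e = S_0/v_4 = S_0·∏_{j≠4}(α_4 − α_j) = 11·9 = 99 ≡ 8 (mod 13).
Step 5: correct position 4: c_4 = r_4 − e = 1 − 8 ≡ 6 (mod 13). Hence c = [11, 9, 5, 6, 8].
  Check: interpolating c through the α_i gives m(x) = 3 + 12·x (degree < 2) with m(α_i) = c_i for every i, so c is indeed a codeword.


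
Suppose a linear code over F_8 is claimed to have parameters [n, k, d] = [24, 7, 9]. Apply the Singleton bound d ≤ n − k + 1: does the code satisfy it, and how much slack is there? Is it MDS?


Singleton RHS = n − k + 1 = 18, slack = 9, bound satisfied, not MDS.

Singleton bound: d ≤ n − k + 1.
Here n = 24, k = 7, so n − k + 1 = 18.
Given d = 9, check d ≤ 18: YES.
Slack = (n − k + 1) − d = 9.
The code is NOT MDS (slack = 9 > 0).
Description: the claimed parameters are [24, 7, 9]_8; such a code would be non-MDS.


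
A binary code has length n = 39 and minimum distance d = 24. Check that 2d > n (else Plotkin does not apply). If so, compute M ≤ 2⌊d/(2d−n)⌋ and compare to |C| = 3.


Plotkin bound M ≤ 4; given |C| = 3 ≤ bound (satisfied).

Check applicability: 2d = 48, n = 39.
2d − n = 9 > 0, so Plotkin applies.
Compute d/(2d−n) = 24/9 ≈ 2.6667.
⌊d/(2d−n)⌋ = 2.
Plotkin bound: M ≤ 2·2 = 4.
Given |C| = 3, check: satisfied.
This |C| is below the Plotkin bound.


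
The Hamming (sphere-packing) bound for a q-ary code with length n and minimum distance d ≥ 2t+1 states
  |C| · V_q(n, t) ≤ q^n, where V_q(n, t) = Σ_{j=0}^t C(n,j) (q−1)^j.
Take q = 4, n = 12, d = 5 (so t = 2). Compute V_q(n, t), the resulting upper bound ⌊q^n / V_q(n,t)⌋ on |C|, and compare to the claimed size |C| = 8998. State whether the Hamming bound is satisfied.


V_q(n, t) = 631, q^n = 16777216, Hamming bound = 26588, |C| = 8998 ≤ bound (satisfied).

Step 1: Compute V_q(n, t) = Σ_{j=0}^2 C(n, j) (q−1)^j.
  j = 0: C(12,0)·(3)^0 = 1·1 = 1.
  j = 1: C(12,1)·(3)^1 = 12·3 = 36.
  j = 2: C(12,2)·(3)^2 = 66·9 = 594.
  V_q(n, t) = 1 + 36 + 594 = 631.
Step 2: q^n = 4^12 = 16777216.
Step 3: Hamming bound ⌊q^n / V_q(n,t)⌋ = ⌊16777216/631⌋ = 26588.
Step 4: Compare |C| = 8998 to 26588: satisfied.
The claimed |C| lies below the Hamming bound.


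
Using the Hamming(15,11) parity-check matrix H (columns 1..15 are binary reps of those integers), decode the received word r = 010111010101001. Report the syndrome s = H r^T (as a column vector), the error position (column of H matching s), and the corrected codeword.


s = (0, 1, 0, 0)^T, error position = 4, corrected codeword c = 010011010101001

Compute s = H r^T mod 2 one row at a time:
  s_1 = 1 + 0 + 1 + 0 + 1 + 0 + 0 + 1 = 4 ≡ 0 (mod 2).
  s_2 = 1 + 1 + 1 + 0 + 1 + 0 + 0 + 1 = 5 ≡ 1 (mod 2).
  s_3 = 1 + 0 + 1 + 0 + 1 + 0 + 0 + 1 = 4 ≡ 0 (mod 2).
  s_4 = 0 + 0 + 1 + 0 + 0 + 0 + 0 + 1 = 2 ≡ 0 (mod 2).
s = (0, 1, 0, 0)^T — this equals column 4 of H (binary 0100), so error is at position 4.
Correct: flip bit 4 of r = 010111010101001 to get c = 010011010101001.


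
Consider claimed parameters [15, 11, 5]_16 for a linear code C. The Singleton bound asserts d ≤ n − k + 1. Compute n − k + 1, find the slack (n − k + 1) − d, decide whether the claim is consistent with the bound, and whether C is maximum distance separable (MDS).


Singleton RHS = n − k + 1 = 5, slack = 0, bound satisfied, MDS.

Singleton bound: d ≤ n − k + 1.
Here n = 15, k = 11, so n − k + 1 = 5.
Given d = 5, check d ≤ 5: YES.
Slack = (n − k + 1) − d = 0.
The code is MDS (slack = 0).
Description: the claimed parameters are [15, 11, 5]_16; such a code would be MDS (meets Singleton bound).


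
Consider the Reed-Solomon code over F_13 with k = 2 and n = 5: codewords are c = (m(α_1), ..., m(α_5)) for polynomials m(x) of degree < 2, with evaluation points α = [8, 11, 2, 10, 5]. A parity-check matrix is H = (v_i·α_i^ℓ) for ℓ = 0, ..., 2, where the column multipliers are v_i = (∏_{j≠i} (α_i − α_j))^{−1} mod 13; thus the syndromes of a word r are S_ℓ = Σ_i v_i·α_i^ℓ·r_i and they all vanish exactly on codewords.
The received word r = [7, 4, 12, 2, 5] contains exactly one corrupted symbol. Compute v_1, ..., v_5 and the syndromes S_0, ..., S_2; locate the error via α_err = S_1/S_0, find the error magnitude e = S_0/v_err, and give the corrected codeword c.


S = (12, 5, 1), error at position 1, error magnitude e = 9, c = [11, 4, 12, 2, 5].

Step 1: column multipliers v_i = (∏_{j≠i}(α_i − α_j))^{−1} mod 13.
  i = 1 (α = 8): (8−11)(8−2)(8−10)(8−5) = (−3)·6·(−2)·3 = 108 ≡ 4, so v_1 = 4^{−1} = 10 (mod 13).
  i = 2 (α = 11): (11−8)(11−2)(11−10)(11−5) = 3·9·1·6 = 162 ≡ 6, so v_2 = 6^{−1} = 11 (mod 13).
  i = 3 (α = 2): (2−8)(2−11)(2−10)(2−5) = (−6)·(−9)·(−8)·(−3) = 1296 ≡ 9, so v_3 = 9^{−1} = 3 (mod 13).
  i = 4 (α = 10): (10−8)(10−11)(10−2)(10−5) = 2·(−1)·8·5 = −80 ≡ 11, so v_4 = 11^{−1} = 6 (mod 13).
  i = 5 (α = 5): (5−8)(5−11)(5−2)(5−10) = (−3)·(−6)·3·(−5) = −270 ≡ 3, so v_5 = 3^{−1} = 9 (mod 13).
  v = [10, 11, 3, 6, 9].
Step 2: syndromes of r = [7, 4, 12, 2, 5] (all sums mod 13).
  S_0 = Σ v_i r_i = 10·7 + 11·4 + 3·12 + 6·2 + 9·5 = 207 ≡ 12.
  S_1 = Σ v_i α_i r_i = 10·8·7 + 11·11·4 + 3·2·12 + 6·10·2 + 9·5·5 = 1461 ≡ 5.
  α_i^2 mod 13 = [12, 4, 4, 9, 12].
  S_2 = Σ v_i α_i^2 r_i = 10·12·7 + 11·4·4 + 3·4·12 + 6·9·2 + 9·12·5 = 1808 ≡ 1.
  S = (12, 5, 1) ≠ 0, so r is not a codeword (an error is present).
Step 3: locate the error. For a single error e at position i, S_ℓ = v_i·e·α_i^ℓ, so α_err = S_1/S_0.
  S_0^{−1} = 12^{−1} = 12 (mod 13), so α_err = 5·12 = 60 ≡ 8 = α_1. Error position i = 1.
  Consistency check: S_2/S_1 = 1·8 = 8 ≡ 8 = α_err ✓ (single-error assumption holds).
Step 4: error magnitude e = S_0/v_1 = S_0·∏_{j≠1}(α_1 − α_j) = 12·4 = 48 ≡ 9 (mod 13).
Step 5: correct position 1: c_1 = r_1 − e = 7 − 9 ≡ 11 (mod 13). Hence c = [11, 4, 12, 2, 5].
  Check: interpolating c through the α_i gives m(x) = 8 + 2·x (degree < 2) with m(α_i) = c_i for every i, so c is indeed a codeword.


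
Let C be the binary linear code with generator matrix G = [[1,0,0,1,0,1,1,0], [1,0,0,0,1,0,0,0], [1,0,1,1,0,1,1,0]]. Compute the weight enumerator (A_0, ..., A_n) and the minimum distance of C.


Weight distribution: A_0 = 1, A_1 = 1, A_2 = 1, A_3 = 1, A_4 = 2, A_5 = 2. Minimum distance d = 1.

Enumerate all 2^3 = 8 messages m ∈ F_2^3.
For each, compute codeword c = mG in F_2^8, then tally its weight.
  m = 000 → c = 00000000, weight = 0.
  m = 100 → c = 10010110, weight = 4.
  m = 010 → c = 10001000, weight = 2.
  m = 110 → c = 00011110, weight = 4.
  m = 001 → c = 10110110, weight = 5.
  m = 101 → c = 00100000, weight = 1.
  m = 011 → c = 00111110, weight = 5.
  m = 111 → c = 10101000, weight = 3.
Tally weights:
  weight 0: 1 codewords.
  weight 1: 1 codewords.
  weight 2: 1 codewords.
  weight 3: 1 codewords.
  weight 4: 2 codewords.
  weight 5: 2 codewords.
Minimum distance d = smallest w > 0 with A_w > 0 = 1.
Sanity: Σ A_w = 8 = 2^3 = 8 ✓.


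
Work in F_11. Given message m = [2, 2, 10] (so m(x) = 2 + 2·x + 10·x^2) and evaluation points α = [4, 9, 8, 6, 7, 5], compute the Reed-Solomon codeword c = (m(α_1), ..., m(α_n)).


c = [5, 5, 9, 0, 0, 9]

Message polynomial: m(x) = 2 + 2·x + 10·x^2 (mod 11).
For each evaluation point α_i, compute m(α_i) mod 11:
  α_1 = 4: Horner steps 10 → 9 → 5, so m(4) = 5.
  α_2 = 9: Horner steps 10 → 4 → 5, so m(9) = 5.
  α_3 = 8: Horner steps 10 → 5 → 9, so m(8) = 9.
  α_4 = 6: Horner steps 10 → 7 → 0, so m(6) = 0.
  α_5 = 7: Horner steps 10 → 6 → 0, so m(7) = 0.
  α_6 = 5: Horner steps 10 → 8 → 9, so m(5) = 9.
Codeword c = [5, 5, 9, 0, 0, 9] ∈ F_11^6.


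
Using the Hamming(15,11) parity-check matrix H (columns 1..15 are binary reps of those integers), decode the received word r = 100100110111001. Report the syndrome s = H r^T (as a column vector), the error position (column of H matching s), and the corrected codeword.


s = (1, 0, 0, 0)^T, error position = 8, corrected codeword c = 100100100111001

Compute s = H r^T mod 2 one row at a time:
  s_1 = 1 + 0 + 1 + 1 + 1 + 0 + 0 + 1 = 5 ≡ 1 (mod 2).
  s_2 = 1 + 0 + 0 + 1 + 1 + 0 + 0 + 1 = 4 ≡ 0 (mod 2).
  s_3 = 0 + 0 + 0 + 1 + 1 + 1 + 0 + 1 = 4 ≡ 0 (mod 2).
  s_4 = 1 + 0 + 0 + 1 + 0 + 1 + 0 + 1 = 4 ≡ 0 (mod 2).
s = (1, 0, 0, 0)^T — this equals column 8 of H (binary 1000), so error is at position 8.
Correct: flip bit 8 of r = 100100110111001 to get c = 100100100111001.


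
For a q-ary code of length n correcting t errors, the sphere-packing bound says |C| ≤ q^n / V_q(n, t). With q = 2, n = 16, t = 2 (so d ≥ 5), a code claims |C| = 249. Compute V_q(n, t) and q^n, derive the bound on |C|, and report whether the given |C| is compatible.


V_q(n, t) = 137, q^n = 65536, Hamming bound = 478, |C| = 249 ≤ bound (satisfied).

Step 1: Compute V_q(n, t) = Σ_{j=0}^2 C(n, j) (q−1)^j.
  j = 0: C(16,0)·(1)^0 = 1·1 = 1.
  j = 1: C(16,1)·(1)^1 = 16·1 = 16.
  j = 2: C(16,2)·(1)^2 = 120·1 = 120.
  V_q(n, t) = 1 + 16 + 120 = 137.
Step 2: q^n = 2^16 = 65536.
Step 3: Hamming bound ⌊q^n / V_q(n,t)⌋ = ⌊65536/137⌋ = 478.
Step 4: Compare |C| = 249 to 478: satisfied.
The claimed |C| lies below the Hamming bound.


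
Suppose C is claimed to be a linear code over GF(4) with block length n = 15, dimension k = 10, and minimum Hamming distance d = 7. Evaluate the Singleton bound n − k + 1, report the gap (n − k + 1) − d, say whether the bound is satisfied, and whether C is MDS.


Singleton RHS = n − k + 1 = 6, slack = -1, bound violated (no such code; not MDS).

Singleton bound: d ≤ n − k + 1.
Here n = 15, k = 10, so n − k + 1 = 6.
Given d = 7, check d ≤ 6: NO.
Slack = (n − k + 1) − d = -1.
The slack is negative: d = 7 exceeds n − k + 1 = 6 by 1, so the Singleton bound is violated and no linear [15, 10, 7]_4 code can exist. In particular it is not MDS (MDS requires d = n − k + 1 exactly).
Description: the claimed parameters are [15, 10, 7]_4; such a code would be impossible (violates the Singleton bound).


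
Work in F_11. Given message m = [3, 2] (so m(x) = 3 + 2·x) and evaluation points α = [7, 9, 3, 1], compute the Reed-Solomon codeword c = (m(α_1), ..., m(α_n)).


c = [6, 10, 9, 5]

Message polynomial: m(x) = 3 + 2·x (mod 11).
For each evaluation point α_i, compute m(α_i) mod 11:
  α_1 = 7: Horner steps 2 → 6, so m(7) = 6.
  α_2 = 9: Horner steps 2 → 10, so m(9) = 10.
  α_3 = 3: Horner steps 2 → 9, so m(3) = 9.
  α_4 = 1: Horner steps 2 → 5, so m(1) = 5.
Codeword c = [6, 10, 9, 5] ∈ F_11^4.


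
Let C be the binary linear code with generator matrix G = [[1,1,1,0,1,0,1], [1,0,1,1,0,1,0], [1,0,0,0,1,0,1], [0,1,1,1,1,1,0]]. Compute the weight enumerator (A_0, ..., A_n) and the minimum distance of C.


Weight distribution: A_0 = 1, A_2 = 3, A_3 = 4, A_4 = 3, A_5 = 4, A_6 = 1. Minimum distance d = 2.

Enumerate all 2^4 = 16 messages m ∈ F_2^4.
For each, compute codeword c = mG in F_2^7, then tally its weight.
  m = 0000 → c = 0000000, weight = 0.
  m = 1000 → c = 1110101, weight = 5.
  m = 0100 → c = 1011010, weight = 4.
  m = 1100 → c = 0101111, weight = 5.
  m = 0010 → c = 1000101, weight = 3.
  m = 1010 → c = 0110000, weight = 2.
  m = 0110 → c = 0011111, weight = 5.
  m = 1110 → c = 1101010, weight = 4.
  m = 0001 → c = 0111110, weight = 5.
  m = 1001 → c = 1001011, weight = 4.
  m = 0101 → c = 1100100, weight = 3.
  m = 1101 → c = 0010001, weight = 2.
  m = 0011 → c = 1111011, weight = 6.
  m = 1011 → c = 0001110, weight = 3.
  m = 0111 → c = 0100001, weight = 2.
  m = 1111 → c = 1010100, weight = 3.
Tally weights:
  weight 0: 1 codewords.
  weight 2: 3 codewords.
  weight 3: 4 codewords.
  weight 4: 3 codewords.
  weight 5: 4 codewords.
  weight 6: 1 codewords.
Minimum distance d = smallest w > 0 with A_w > 0 = 2.
Sanity: Σ A_w = 16 = 2^4 = 16 ✓.


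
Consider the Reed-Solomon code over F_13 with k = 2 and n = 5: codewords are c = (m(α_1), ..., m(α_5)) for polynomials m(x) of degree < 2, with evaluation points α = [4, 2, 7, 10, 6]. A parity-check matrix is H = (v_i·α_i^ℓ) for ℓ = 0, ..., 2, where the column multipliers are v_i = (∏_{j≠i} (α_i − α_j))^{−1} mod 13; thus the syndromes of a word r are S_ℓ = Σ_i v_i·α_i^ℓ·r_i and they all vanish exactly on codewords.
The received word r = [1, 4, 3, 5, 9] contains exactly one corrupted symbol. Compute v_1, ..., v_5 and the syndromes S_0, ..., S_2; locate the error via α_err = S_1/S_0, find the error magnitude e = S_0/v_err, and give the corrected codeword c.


S = (4, 11, 1), error at position 5, error magnitude e = 11, c = [1, 4, 3, 5, 11].

Step 1: column multipliers v_i = (∏_{j≠i}(α_i − α_j))^{−1} mod 13.
  i = 1 (α = 4): (4−2)(4−7)(4−10)(4−6) = 2·(−3)·(−6)·(−2) = −72 ≡ 6, so v_1 = 6^{−1} = 11 (mod 13).
  i = 2 (α = 2): (2−4)(2−7)(2−10)(2−6) = (−2)·(−5)·(−8)·(−4) = 320 ≡ 8, so v_2 = 8^{−1} = 5 (mod 13).
  i = 3 (α = 7): (7−4)(7−2)(7−10)(7−6) = 3·5·(−3)·1 = −45 ≡ 7, so v_3 = 7^{−1} = 2 (mod 13).
  i = 4 (α = 10): (10−4)(10−2)(10−7)(10−6) = 6·8·3·4 = 576 ≡ 4, so v_4 = 4^{−1} = 10 (mod 13).
  i = 5 (α = 6): (6−4)(6−2)(6−7)(6−10) = 2·4·(−1)·(−4) = 32 ≡ 6, so v_5 = 6^{−1} = 11 (mod 13).
  v = [11, 5, 2, 10, 11].
Step 2: syndromes of r = [1, 4, 3, 5, 9] (all sums mod 13).
  S_0 = Σ v_i r_i = 11·1 + 5·4 + 2·3 + 10·5 + 11·9 = 186 ≡ 4.
  S_1 = Σ v_i α_i r_i = 11·4·1 + 5·2·4 + 2·7·3 + 10·10·5 + 11·6·9 = 1220 ≡ 11.
  α_i^2 mod 13 = [3, 4, 10, 9, 10].
  S_2 = Σ v_i α_i^2 r_i = 11·3·1 + 5·4·4 + 2·10·3 + 10·9·5 + 11·10·9 = 1613 ≡ 1.
  S = (4, 11, 1) ≠ 0, so r is not a codeword (an error is present).
Step 3: locate the error. For a single error e at position i, S_ℓ = v_i·e·α_i^ℓ, so α_err = S_1/S_0.
  S_0^{−1} = 4^{−1} = 10 (mod 13), so α_err = 11·10 = 110 ≡ 6 = α_5. Error position i = 5.
  Consistency check: S_2/S_1 = 1·6 = 6 ≡ 6 = α_err ✓ (single-error assumption holds).
Step 4: error magnitude e = S_0/v_5 = S_0·∏_{j≠5}(α_5 − α_j) = 4·6 = 24 ≡ 11 (mod 13).
Step 5: correct position 5: c_5 = r_5 − e = 9 − 11 ≡ 11 (mod 13). Hence c = [1, 4, 3, 5, 11].
  Check: interpolating c through the α_i gives m(x) = 7 + 5·x (degree < 2) with m(α_i) = c_i for every i, so c is indeed a codeword.
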